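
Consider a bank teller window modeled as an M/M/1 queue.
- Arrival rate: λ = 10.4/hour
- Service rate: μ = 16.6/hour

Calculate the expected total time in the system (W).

First, compute utilization: ρ = λ/μ = 10.4/16.6 = 0.6265
For M/M/1: W = 1/(μ-λ)
W = 1/(16.6-10.4) = 1/6.20
W = 0.1613 hours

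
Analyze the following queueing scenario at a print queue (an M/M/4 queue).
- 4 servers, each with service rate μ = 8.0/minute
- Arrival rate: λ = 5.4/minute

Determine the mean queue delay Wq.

Traffic intensity: ρ = λ/(cμ) = 5.4/(4×8.0) = 0.1688
Since ρ = 0.1688 < 1, system is stable.
Offered load a = λ/μ = cρ = 5.4/8.0 = 0.6750
P₀ = [ Σₙ₌₀^3 aⁿ/n! + a^4/(4!(1-ρ)) ]⁻¹
Σ = a^0/0! + a^1/1! + a^2/2! + a^3/3! = 1.0000 + 0.6750 + 0.2278 + 0.05126 = 1.9541
a^4/(4!(1-ρ)) = 0.2076/(24 × 0.8313) = 0.01041
P₀ = 1/(1.9541 + 0.01041) = 0.5090
Lq = P₀·a^4·ρ / (4!(1-ρ)²) = 0.50904 × 0.20759 × 0.16875 / (24 × 0.69098) = 0.001075
Wq = Lq/λ = 0.001075/5.4 = 0.0001991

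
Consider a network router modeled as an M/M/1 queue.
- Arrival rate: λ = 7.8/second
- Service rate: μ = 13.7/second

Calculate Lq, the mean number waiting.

ρ = λ/μ = 7.8/13.7 = 0.5693
For M/M/1: Lq = λ²/(μ(μ-λ))
Lq = 60.84/(13.7 × 5.90)
Lq = 0.7527 packets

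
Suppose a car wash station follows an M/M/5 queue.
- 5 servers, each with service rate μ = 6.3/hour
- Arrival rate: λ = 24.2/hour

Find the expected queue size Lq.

Traffic intensity: ρ = λ/(cμ) = 24.2/(5×6.3) = 0.7683
Since ρ = 0.7683 < 1, system is stable.
Offered load a = λ/μ = cρ = 24.2/6.3 = 3.8413
P₀ = [ Σₙ₌₀^4 aⁿ/n! + a^5/(5!(1-ρ)) ]⁻¹
Σ = a^0/0! + a^1/1! + a^2/2! + a^3/3! + a^4/4! = 1.0000 + 3.8413 + 7.3777 + 9.4465 + 9.0717 = 30.7372
a^5/(5!(1-ρ)) = 836.3231/(120 × 0.231746) = 30.0733
P₀ = 1/(30.7372 + 30.0733) = 0.01644
Lq = P₀·a^5·ρ / (5!(1-ρ)²) = 0.0164445 × 836.3231 × 0.768254 / (120 × 0.0537062) = 1.6394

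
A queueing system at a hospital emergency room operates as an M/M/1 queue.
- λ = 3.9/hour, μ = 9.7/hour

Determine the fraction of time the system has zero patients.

ρ = λ/μ = 3.9/9.7 = 0.4021
P(0) = 1 - ρ = 1 - 0.4021 = 0.5979
The server is idle 59.79% of the time.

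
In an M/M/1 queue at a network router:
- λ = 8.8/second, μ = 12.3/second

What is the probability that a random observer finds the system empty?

ρ = λ/μ = 8.8/12.3 = 0.7154
P(0) = 1 - ρ = 1 - 0.7154 = 0.2846
The server is idle 28.46% of the time.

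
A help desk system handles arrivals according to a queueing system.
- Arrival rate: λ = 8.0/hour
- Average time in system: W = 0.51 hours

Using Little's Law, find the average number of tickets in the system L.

Little's Law: L = λW
L = 8.0 × 0.51 = 4.0800 tickets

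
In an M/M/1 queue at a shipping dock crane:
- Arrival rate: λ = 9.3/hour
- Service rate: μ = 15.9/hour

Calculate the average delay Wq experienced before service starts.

First, compute utilization: ρ = λ/μ = 9.3/15.9 = 0.5849
For M/M/1: Wq = λ/(μ(μ-λ))
Wq = 9.3/(15.9 × (15.9-9.3))
Wq = 9.3/(15.9 × 6.60)
Wq = 0.08862 hours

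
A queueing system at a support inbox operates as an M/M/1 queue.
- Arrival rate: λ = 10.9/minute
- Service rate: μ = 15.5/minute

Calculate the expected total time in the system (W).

First, compute utilization: ρ = λ/μ = 10.9/15.5 = 0.7032
For M/M/1: W = 1/(μ-λ)
W = 1/(15.5-10.9) = 1/4.60
W = 0.2174 minutes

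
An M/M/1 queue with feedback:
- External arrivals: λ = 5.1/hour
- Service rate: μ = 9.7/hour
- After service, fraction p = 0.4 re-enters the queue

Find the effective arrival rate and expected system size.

Effective arrival rate: λ_eff = λ/(1-p) = 5.1/(1-0.4) = 5.1/0.60 = 8.5000
ρ = λ_eff/μ = 8.5000/9.7 = 0.8762887
L = ρ/(1-ρ) = 0.8762887/(1-0.8762887) = 7.0833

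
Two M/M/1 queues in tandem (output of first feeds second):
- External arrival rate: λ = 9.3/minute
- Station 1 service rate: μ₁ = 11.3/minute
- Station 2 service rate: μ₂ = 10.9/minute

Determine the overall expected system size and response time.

By Jackson's theorem, each station behaves as independent M/M/1.
Station 1: ρ₁ = 9.3/11.3 = 0.8230, L₁ = ρ₁/(1-ρ₁) = λ/(μ₁-λ) = 9.3/2.00 = 4.6500
Station 2: ρ₂ = 9.3/10.9 = 0.8532, L₂ = ρ₂/(1-ρ₂) = λ/(μ₂-λ) = 9.3/1.60 = 5.8125
Total: L = L₁ + L₂ = 4.6500 + 5.8125 = 10.4625
W = L/λ = 10.4625/9.3 = 1.1250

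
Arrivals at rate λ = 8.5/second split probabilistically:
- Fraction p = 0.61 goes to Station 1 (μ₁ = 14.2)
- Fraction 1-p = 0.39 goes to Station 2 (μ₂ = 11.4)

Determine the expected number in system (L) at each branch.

Effective rates: λ₁ = 8.5×0.61 = 5.185, λ₂ = 8.5×0.39 = 3.315
Station 1: ρ₁ = 5.185/14.2 = 0.36514, L₁ = ρ₁/(1-ρ₁) = 0.36514/(1-0.36514) = 0.5752
Station 2: ρ₂ = 3.315/11.4 = 0.2908, L₂ = ρ₂/(1-ρ₂) = 0.2908/(1-0.2908) = 0.4100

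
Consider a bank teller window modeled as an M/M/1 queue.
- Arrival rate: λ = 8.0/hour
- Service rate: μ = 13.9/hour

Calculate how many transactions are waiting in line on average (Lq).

ρ = λ/μ = 8.0/13.9 = 0.5755
For M/M/1: Lq = λ²/(μ(μ-λ))
Lq = 64.00/(13.9 × 5.90)
Lq = 0.7804 transactions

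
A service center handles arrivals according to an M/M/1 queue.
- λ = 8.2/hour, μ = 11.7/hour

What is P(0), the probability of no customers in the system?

ρ = λ/μ = 8.2/11.7 = 0.7009
P(0) = 1 - ρ = 1 - 0.7009 = 0.2991
The server is idle 29.91% of the time.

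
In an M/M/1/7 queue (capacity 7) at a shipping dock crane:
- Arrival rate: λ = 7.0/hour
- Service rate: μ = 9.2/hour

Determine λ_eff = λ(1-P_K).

ρ = λ/μ = 7.0/9.2 = 0.76087
P₀ = (1-ρ)/(1-ρ^(K+1)) = (1-0.76087)/(1-0.76087^8) = 0.23913/0.88767 = 0.2694
P_K = P₀×ρ^K = 0.26939 × 0.76087^7 = 0.26939 × 0.14763 = 0.03977
λ_eff = λ(1-P_K) = 7.0 × (1 - 0.03977) = 7.0 × 0.96023 = 6.7216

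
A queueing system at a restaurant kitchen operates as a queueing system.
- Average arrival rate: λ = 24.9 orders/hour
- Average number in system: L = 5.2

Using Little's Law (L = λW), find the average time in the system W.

Little's Law: L = λW, so W = L/λ
W = 5.2/24.9 = 0.2088 hours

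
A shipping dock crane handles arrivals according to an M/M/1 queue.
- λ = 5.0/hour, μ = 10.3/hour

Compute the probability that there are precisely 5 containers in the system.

ρ = λ/μ = 5.0/10.3 = 0.4854
P(n) = (1-ρ)ρⁿ
P(5) = (1-0.4854) × 0.4854^5
P(5) = 0.5146 × 0.02695
P(5) = 0.01387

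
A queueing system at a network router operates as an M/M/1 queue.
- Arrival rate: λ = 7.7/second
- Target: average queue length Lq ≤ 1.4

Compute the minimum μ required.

For M/M/1: Lq = λ²/(μ(μ-λ))
Need Lq ≤ 1.4, i.e. μ(μ-λ) ≥ λ²/1.4
μ² - 7.7μ - 59.29/1.4 ≥ 0  →  μ² - 7.7μ - 42.3500 ≥ 0
Quadratic formula (positive root): μ = [λ + √(λ² + 4×42.3500)]/2
Discriminant: 59.29 + 4×42.3500 = 228.6900, √228.6900 = 15.1224998
μ ≥ (7.7 + 15.1224998)/2 = 11.4112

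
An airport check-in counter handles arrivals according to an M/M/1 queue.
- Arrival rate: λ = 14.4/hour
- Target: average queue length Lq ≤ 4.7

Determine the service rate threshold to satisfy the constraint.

For M/M/1: Lq = λ²/(μ(μ-λ))
Need Lq ≤ 4.7, i.e. μ(μ-λ) ≥ λ²/4.7
μ² - 14.4μ - 207.36/4.7 ≥ 0  →  μ² - 14.4μ - 44.11915 ≥ 0
Quadratic formula (positive root): μ = [λ + √(λ² + 4×44.11915)]/2
Discriminant: 207.36 + 4×44.11915 = 383.8366, √383.8366 = 19.5917
μ ≥ (14.4 + 19.5917)/2 = 16.9959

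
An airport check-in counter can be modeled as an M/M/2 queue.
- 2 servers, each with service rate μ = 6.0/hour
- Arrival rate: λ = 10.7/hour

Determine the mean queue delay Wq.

Traffic intensity: ρ = λ/(cμ) = 10.7/(2×6.0) = 0.8917
Since ρ = 0.8917 < 1, system is stable.
Offered load a = λ/μ = cρ = 10.7/6.0 = 1.7833
P₀ = [ Σₙ₌₀^1 aⁿ/n! + a^2/(2!(1-ρ)) ]⁻¹
Σ = a^0/0! + a^1/1! = 1.0000 + 1.7833 = 2.7833
a^2/(2!(1-ρ)) = 3.180278/(2 × 0.1083333) = 14.6782
P₀ = 1/(2.7833 + 14.6782) = 0.05727
Lq = P₀·a^2·ρ / (2!(1-ρ)²) = 0.0572687 × 3.18028 × 0.891667 / (2 × 0.0117361) = 6.9188
Wq = Lq/λ = 6.9188/10.7 = 0.6466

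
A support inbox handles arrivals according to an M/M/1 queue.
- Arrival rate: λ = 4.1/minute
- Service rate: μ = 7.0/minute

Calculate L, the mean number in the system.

ρ = λ/μ = 4.1/7.0 = 0.5857
For M/M/1: L = λ/(μ-λ)
L = 4.1/(7.0-4.1) = 4.1/2.90
L = 1.4138 emails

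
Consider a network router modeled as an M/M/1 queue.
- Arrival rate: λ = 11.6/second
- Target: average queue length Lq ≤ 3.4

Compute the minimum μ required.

For M/M/1: Lq = λ²/(μ(μ-λ))
Need Lq ≤ 3.4, i.e. μ(μ-λ) ≥ λ²/3.4
μ² - 11.6μ - 134.56/3.4 ≥ 0  →  μ² - 11.6μ - 39.57647 ≥ 0
Quadratic formula (positive root): μ = [λ + √(λ² + 4×39.57647)]/2
Discriminant: 134.56 + 4×39.57647 = 292.86588, √292.86588 = 17.11332
μ ≥ (11.6 + 17.11332)/2 = 14.3567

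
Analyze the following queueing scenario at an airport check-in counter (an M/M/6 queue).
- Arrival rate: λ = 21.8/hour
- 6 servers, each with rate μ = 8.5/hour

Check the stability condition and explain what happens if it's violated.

Stability requires ρ = λ/(cμ) < 1
ρ = 21.8/(6 × 8.5) = 21.8/51.00 = 0.4275
Since 0.4275 < 1, the system is STABLE.
The servers are busy 42.75% of the time.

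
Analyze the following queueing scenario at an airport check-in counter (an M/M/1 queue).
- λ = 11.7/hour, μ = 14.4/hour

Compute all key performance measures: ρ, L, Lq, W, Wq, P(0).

Step 1: ρ = λ/μ = 11.7/14.4 = 0.8125
Step 2: L = λ/(μ-λ) = 11.7/2.70 = 4.3333
Step 3: Lq = λ²/(μ(μ-λ)) = 136.89/(14.4×2.70) = 3.5208
Step 4: W = 1/(μ-λ) = 1/2.70 = 0.37037
Step 5: Wq = λ/(μ(μ-λ)) = 11.7/(14.4×2.70) = 0.3009
Step 6: P(0) = 1-ρ = 0.1875
Verify: L = λW = 11.7×0.37037 = 4.3333 ✔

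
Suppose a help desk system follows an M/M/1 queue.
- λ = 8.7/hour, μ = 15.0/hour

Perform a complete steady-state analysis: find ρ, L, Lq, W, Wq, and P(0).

Step 1: ρ = λ/μ = 8.7/15.0 = 0.5800
Step 2: L = λ/(μ-λ) = 8.7/6.30 = 1.3810
Step 3: Lq = λ²/(μ(μ-λ)) = 75.69/(15.0×6.30) = 0.8010
Step 4: W = 1/(μ-λ) = 1/6.30 = 0.15873
Step 5: Wq = λ/(μ(μ-λ)) = 8.7/(15.0×6.30) = 0.09206
Step 6: P(0) = 1-ρ = 0.4200
Verify: L = λW = 8.7×0.15873 = 1.3810 ✔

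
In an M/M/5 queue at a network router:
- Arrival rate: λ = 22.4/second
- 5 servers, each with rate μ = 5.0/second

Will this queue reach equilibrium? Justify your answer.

Stability requires ρ = λ/(cμ) < 1
ρ = 22.4/(5 × 5.0) = 22.4/25.00 = 0.8960
Since 0.8960 < 1, the system is STABLE.
The servers are busy 89.60% of the time.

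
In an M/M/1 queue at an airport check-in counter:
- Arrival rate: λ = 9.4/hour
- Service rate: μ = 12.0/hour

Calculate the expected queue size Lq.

ρ = λ/μ = 9.4/12.0 = 0.7833
For M/M/1: Lq = λ²/(μ(μ-λ))
Lq = 88.36/(12.0 × 2.60)
Lq = 2.8321 passengers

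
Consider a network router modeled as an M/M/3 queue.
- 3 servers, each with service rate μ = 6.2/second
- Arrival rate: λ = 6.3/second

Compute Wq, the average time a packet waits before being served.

Traffic intensity: ρ = λ/(cμ) = 6.3/(3×6.2) = 0.3387
Since ρ = 0.3387 < 1, system is stable.
Offered load a = λ/μ = cρ = 6.3/6.2 = 1.0161
P₀ = [ Σₙ₌₀^2 aⁿ/n! + a^3/(3!(1-ρ)) ]⁻¹
Σ = a^0/0! + a^1/1! + a^2/2! = 1.0000 + 1.0161 + 0.5163 = 2.5324
a^3/(3!(1-ρ)) = 1.0492/(6 × 0.6613) = 0.2644
P₀ = 1/(2.5324 + 0.26443) = 0.3575
Lq = P₀·a^3·ρ / (3!(1-ρ)²) = 0.35755 × 1.0492 × 0.33871 / (6 × 0.43730) = 0.04843
Wq = Lq/λ = 0.04843/6.3 = 0.007687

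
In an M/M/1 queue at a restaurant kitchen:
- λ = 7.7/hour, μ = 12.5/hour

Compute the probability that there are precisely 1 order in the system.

ρ = λ/μ = 7.7/12.5 = 0.6160
P(n) = (1-ρ)ρⁿ
P(1) = (1-0.6160) × 0.6160^1
P(1) = 0.3840 × 0.6160
P(1) = 0.2365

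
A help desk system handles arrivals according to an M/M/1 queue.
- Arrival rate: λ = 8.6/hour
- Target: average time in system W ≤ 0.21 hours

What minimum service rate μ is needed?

For M/M/1: W = 1/(μ-λ)
Need W ≤ 0.21, so 1/(μ-λ) ≤ 0.21
μ - λ ≥ 1/0.21 = 4.7619
μ ≥ 8.6 + 4.7619 = 13.3619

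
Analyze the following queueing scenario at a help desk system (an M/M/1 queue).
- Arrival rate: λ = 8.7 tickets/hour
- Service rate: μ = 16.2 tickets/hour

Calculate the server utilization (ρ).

Server utilization: ρ = λ/μ
ρ = 8.7/16.2 = 0.5370
The server is busy 53.70% of the time.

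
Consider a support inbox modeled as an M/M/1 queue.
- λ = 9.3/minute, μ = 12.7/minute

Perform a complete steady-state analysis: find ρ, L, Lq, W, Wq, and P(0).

Step 1: ρ = λ/μ = 9.3/12.7 = 0.7323
Step 2: L = λ/(μ-λ) = 9.3/3.40 = 2.7353
Step 3: Lq = λ²/(μ(μ-λ)) = 86.49/(12.7×3.40) = 2.0030
Step 4: W = 1/(μ-λ) = 1/3.40 = 0.29412
Step 5: Wq = λ/(μ(μ-λ)) = 9.3/(12.7×3.40) = 0.2154
Step 6: P(0) = 1-ρ = 0.2677
Verify: L = λW = 9.3×0.29412 = 2.7353 ✔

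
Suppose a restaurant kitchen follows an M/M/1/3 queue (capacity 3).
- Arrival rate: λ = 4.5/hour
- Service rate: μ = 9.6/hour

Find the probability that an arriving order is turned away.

ρ = λ/μ = 4.5/9.6 = 0.46875
P₀ = (1-ρ)/(1-ρ^(K+1)) = (1-0.46875)/(1-0.46875^4) = 0.5312/0.9517 = 0.5582
P_K = P₀×ρ^K = 0.5582 × 0.46875^3 = 0.5582 × 0.1030 = 0.05749
Blocking probability = 5.75%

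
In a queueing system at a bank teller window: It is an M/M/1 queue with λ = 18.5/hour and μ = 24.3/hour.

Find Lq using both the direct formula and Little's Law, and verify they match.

Method 1 (direct): Lq = λ²/(μ(μ-λ)) = 342.25/(24.3 × 5.80) = 2.4283

Method 2 (Little's Law):
W = 1/(μ-λ) = 1/5.80 = 0.17241
Wq = W - 1/μ = 0.17241 - 0.041152 = 0.13126
Lq = λWq = 18.5 × 0.13126 = 2.4283 ✔ (matches Method 1)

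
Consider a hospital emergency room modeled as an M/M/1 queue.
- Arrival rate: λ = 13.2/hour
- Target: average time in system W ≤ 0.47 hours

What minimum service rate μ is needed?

For M/M/1: W = 1/(μ-λ)
Need W ≤ 0.47, so 1/(μ-λ) ≤ 0.47
μ - λ ≥ 1/0.47 = 2.1277
μ ≥ 13.2 + 2.1277 = 15.3277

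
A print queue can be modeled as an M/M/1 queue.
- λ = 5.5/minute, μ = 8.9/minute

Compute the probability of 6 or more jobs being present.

ρ = λ/μ = 5.5/8.9 = 0.61798
P(N ≥ n) = ρⁿ
P(N ≥ 6) = 0.61798^6
P(N ≥ 6) = 0.05570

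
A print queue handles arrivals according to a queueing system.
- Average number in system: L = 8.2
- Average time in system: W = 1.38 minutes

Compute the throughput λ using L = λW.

Little's Law: L = λW, so λ = L/W
λ = 8.2/1.38 = 5.9420 jobs/minute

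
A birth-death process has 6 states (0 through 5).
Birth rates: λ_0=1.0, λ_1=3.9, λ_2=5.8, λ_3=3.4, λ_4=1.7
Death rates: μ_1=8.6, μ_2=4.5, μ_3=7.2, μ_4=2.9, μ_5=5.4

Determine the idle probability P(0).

Ratios P(n)/P(0) = (λ₀···λₙ₋₁)/(μ₁···μₙ):
P(1)/P(0) = (1.0)/(8.6) = 0.116279
P(2)/P(0) = (1.0×3.9)/(8.6×4.5) = 0.100775
P(3)/P(0) = (1.0×3.9×5.8)/(8.6×4.5×7.2) = 0.0811800
P(4)/P(0) = (1.0×3.9×5.8×3.4)/(8.6×4.5×7.2×2.9) = 0.0951766
P(5)/P(0) = (1.0×3.9×5.8×3.4×1.7)/(8.6×4.5×7.2×2.9×5.4) = 0.0299630

Normalization: ∑ P(n) = 1
P(0) × (1.00000 + 0.116279 + 0.100775 + 0.0811800 + 0.0951766 + 0.0299630) = 1
P(0) × 1.42337 = 1
P(0) = 1/1.42337 = 0.7026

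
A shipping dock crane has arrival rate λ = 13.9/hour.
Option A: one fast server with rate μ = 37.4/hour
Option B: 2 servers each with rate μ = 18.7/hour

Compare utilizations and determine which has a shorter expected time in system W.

Option A: single server μ = 37.4 (M/M/1)
  ρ_A = 13.9/37.4 = 0.3717
  W_A = 1/(μ-λ) = 1/(37.4-13.9) = 1/23.50 = 0.04255

Option B: 2 servers μ = 18.7 (M/M/2)
  ρ_B = λ/(cμ) = 13.9/(2×18.7) = 0.3717
  Offered load a = λ/μ = cρ = 13.9/18.7 = 0.7433
  P₀ = [ Σₙ₌₀^1 aⁿ/n! + a^2/(2!(1-ρ)) ]⁻¹
  Σ = a^0/0! + a^1/1! = 1.0000 + 0.7433 = 1.7433
  a^2/(2!(1-ρ)) = 0.5525/(2 × 0.6283) = 0.4397
  P₀ = 1/(1.7433 + 0.4397) = 0.4581
  Lq = P₀·a^2·ρ / (2!(1-ρ)²) = 0.4581 × 0.5525 × 0.3717 / (2 × 0.3948) = 0.1191
  Wq_B = Lq/λ = 0.119129/13.9 = 0.008570
  W_B = Wq_B + 1/μ = 0.008570 + 0.05348 = 0.06205

Since W_A = 0.04255 < W_B = 0.06205, Option A (single fast server) has the shorter time in system.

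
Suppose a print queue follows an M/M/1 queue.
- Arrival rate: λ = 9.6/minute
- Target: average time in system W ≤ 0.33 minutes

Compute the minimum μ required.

For M/M/1: W = 1/(μ-λ)
Need W ≤ 0.33, so 1/(μ-λ) ≤ 0.33
μ - λ ≥ 1/0.33 = 3.0303
μ ≥ 9.6 + 3.0303 = 12.6303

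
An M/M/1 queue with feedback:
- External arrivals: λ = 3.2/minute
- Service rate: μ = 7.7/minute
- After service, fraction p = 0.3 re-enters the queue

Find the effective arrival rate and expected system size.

Effective arrival rate: λ_eff = λ/(1-p) = 3.2/(1-0.3) = 3.2/0.70 = 4.5714
ρ = λ_eff/μ = 4.5714/7.7 = 0.5937
L = ρ/(1-ρ) = 0.5937/(1-0.5937) = 1.4612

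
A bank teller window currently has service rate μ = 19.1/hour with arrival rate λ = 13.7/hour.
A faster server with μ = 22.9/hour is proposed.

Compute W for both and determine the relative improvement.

System 1: ρ₁ = 13.7/19.1 = 0.7173, W₁ = 1/(19.1-13.7) = 0.18519
System 2: ρ₂ = 13.7/22.9 = 0.5983, W₂ = 1/(22.9-13.7) = 0.10870
Improvement: (W₁-W₂)/W₁ = (0.18519-0.10870)/0.18519 = 41.30%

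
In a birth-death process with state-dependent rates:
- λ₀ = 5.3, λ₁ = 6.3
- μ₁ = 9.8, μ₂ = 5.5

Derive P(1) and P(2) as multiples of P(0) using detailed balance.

Balance equations:
State 0: λ₀P₀ = μ₁P₁ → P₁ = (λ₀/μ₁)P₀ = (5.3/9.8)P₀ = 0.5408P₀
State 1: P₂ = (λ₀λ₁)/(μ₁μ₂)P₀ = (5.3×6.3)/(9.8×5.5)P₀ = 0.6195P₀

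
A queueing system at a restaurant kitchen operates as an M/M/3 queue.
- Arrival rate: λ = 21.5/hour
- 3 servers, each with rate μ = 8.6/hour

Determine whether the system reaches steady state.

Stability requires ρ = λ/(cμ) < 1
ρ = 21.5/(3 × 8.6) = 21.5/25.80 = 0.8333
Since 0.8333 < 1, the system is STABLE.
The servers are busy 83.33% of the time.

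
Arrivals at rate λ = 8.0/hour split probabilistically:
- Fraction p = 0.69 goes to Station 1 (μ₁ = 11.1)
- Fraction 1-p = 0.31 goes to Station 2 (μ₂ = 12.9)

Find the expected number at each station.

Effective rates: λ₁ = 8.0×0.69 = 5.52, λ₂ = 8.0×0.31 = 2.48
Station 1: ρ₁ = 5.52/11.1 = 0.497297, L₁ = ρ₁/(1-ρ₁) = 0.497297/(1-0.497297) = 0.9892
Station 2: ρ₂ = 2.48/12.9 = 0.19225, L₂ = ρ₂/(1-ρ₂) = 0.19225/(1-0.19225) = 0.2380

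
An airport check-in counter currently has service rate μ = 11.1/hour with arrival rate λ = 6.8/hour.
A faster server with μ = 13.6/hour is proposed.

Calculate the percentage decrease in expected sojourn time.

System 1: ρ₁ = 6.8/11.1 = 0.6126, W₁ = 1/(11.1-6.8) = 0.2326
System 2: ρ₂ = 6.8/13.6 = 0.5000, W₂ = 1/(13.6-6.8) = 0.1471
Improvement: (W₁-W₂)/W₁ = (0.2326-0.1471)/0.2326 = 36.76%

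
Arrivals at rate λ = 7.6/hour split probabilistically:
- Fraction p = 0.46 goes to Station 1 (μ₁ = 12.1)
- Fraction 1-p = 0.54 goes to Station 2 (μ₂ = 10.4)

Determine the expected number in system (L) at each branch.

Effective rates: λ₁ = 7.6×0.46 = 3.496, λ₂ = 7.6×0.54 = 4.104
Station 1: ρ₁ = 3.496/12.1 = 0.2889, L₁ = ρ₁/(1-ρ₁) = 0.2889/(1-0.2889) = 0.4063
Station 2: ρ₂ = 4.104/10.4 = 0.3946, L₂ = ρ₂/(1-ρ₂) = 0.3946/(1-0.3946) = 0.6518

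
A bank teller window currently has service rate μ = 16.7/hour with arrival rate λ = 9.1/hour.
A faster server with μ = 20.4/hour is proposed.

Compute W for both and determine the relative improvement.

System 1: ρ₁ = 9.1/16.7 = 0.5449, W₁ = 1/(16.7-9.1) = 0.13158
System 2: ρ₂ = 9.1/20.4 = 0.4461, W₂ = 1/(20.4-9.1) = 0.088496
Improvement: (W₁-W₂)/W₁ = (0.13158-0.088496)/0.13158 = 32.74%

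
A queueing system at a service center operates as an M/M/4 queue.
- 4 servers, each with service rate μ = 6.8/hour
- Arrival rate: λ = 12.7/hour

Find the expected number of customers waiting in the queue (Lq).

Traffic intensity: ρ = λ/(cμ) = 12.7/(4×6.8) = 0.4669
Since ρ = 0.4669 < 1, system is stable.
Offered load a = λ/μ = cρ = 12.7/6.8 = 1.8676
P₀ = [ Σₙ₌₀^3 aⁿ/n! + a^4/(4!(1-ρ)) ]⁻¹
Σ = a^0/0! + a^1/1! + a^2/2! + a^3/3! = 1.0000 + 1.8676 + 1.7441 + 1.0858 = 5.6975
a^4/(4!(1-ρ)) = 12.1669/(24 × 0.5331) = 0.9510
P₀ = 1/(5.6975 + 0.9510) = 0.1504
Lq = P₀·a^4·ρ / (4!(1-ρ)²) = 0.1504 × 12.1669 × 0.4669 / (24 × 0.2842) = 0.1253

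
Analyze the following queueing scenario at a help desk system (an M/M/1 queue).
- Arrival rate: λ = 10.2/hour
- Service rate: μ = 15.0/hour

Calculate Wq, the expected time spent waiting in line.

First, compute utilization: ρ = λ/μ = 10.2/15.0 = 0.6800
For M/M/1: Wq = λ/(μ(μ-λ))
Wq = 10.2/(15.0 × (15.0-10.2))
Wq = 10.2/(15.0 × 4.80)
Wq = 0.1417 hours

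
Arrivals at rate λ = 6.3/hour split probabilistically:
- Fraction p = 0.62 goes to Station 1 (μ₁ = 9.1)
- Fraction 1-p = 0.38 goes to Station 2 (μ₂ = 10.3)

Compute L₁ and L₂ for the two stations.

Effective rates: λ₁ = 6.3×0.62 = 3.906, λ₂ = 6.3×0.38 = 2.394
Station 1: ρ₁ = 3.906/9.1 = 0.42923, L₁ = ρ₁/(1-ρ₁) = 0.42923/(1-0.42923) = 0.7520
Station 2: ρ₂ = 2.394/10.3 = 0.2324, L₂ = ρ₂/(1-ρ₂) = 0.2324/(1-0.2324) = 0.3028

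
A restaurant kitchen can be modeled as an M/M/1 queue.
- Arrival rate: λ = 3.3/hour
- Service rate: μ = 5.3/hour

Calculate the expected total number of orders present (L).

ρ = λ/μ = 3.3/5.3 = 0.6226
For M/M/1: L = λ/(μ-λ)
L = 3.3/(5.3-3.3) = 3.3/2.00
L = 1.6500 orders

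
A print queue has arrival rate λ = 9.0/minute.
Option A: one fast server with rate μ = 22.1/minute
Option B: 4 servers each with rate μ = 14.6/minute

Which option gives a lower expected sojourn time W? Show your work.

Option A: single server μ = 22.1 (M/M/1)
  ρ_A = 9.0/22.1 = 0.4072
  W_A = 1/(μ-λ) = 1/(22.1-9.0) = 1/13.10 = 0.07634

Option B: 4 servers μ = 14.6 (M/M/4)
  ρ_B = λ/(cμ) = 9.0/(4×14.6) = 0.1541
  Offered load a = λ/μ = cρ = 9.0/14.6 = 0.6164
  P₀ = [ Σₙ₌₀^3 aⁿ/n! + a^4/(4!(1-ρ)) ]⁻¹
  Σ = a^0/0! + a^1/1! + a^2/2! + a^3/3! = 1.0000 + 0.61644 + 0.19000 + 0.039041 = 1.8455
  a^4/(4!(1-ρ)) = 0.1444/(24 × 0.8459) = 0.007113
  P₀ = 1/(1.8455 + 0.007113) = 0.5398
  Lq = P₀·a^4·ρ / (4!(1-ρ)²) = 0.5398 × 0.1444 × 0.1541 / (24 × 0.7155) = 0.0006995
  Wq_B = Lq/λ = 0.0006995/9.0 = 0.00007772
  W_B = Wq_B + 1/μ = 0.00007772 + 0.06849 = 0.06857

Since W_B = 0.06857 < W_A = 0.07634, Option B (multiple servers) has the shorter time in system.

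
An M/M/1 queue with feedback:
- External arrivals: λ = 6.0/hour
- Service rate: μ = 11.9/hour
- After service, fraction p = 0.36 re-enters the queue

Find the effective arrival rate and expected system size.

Effective arrival rate: λ_eff = λ/(1-p) = 6.0/(1-0.36) = 6.0/0.64 = 9.3750
ρ = λ_eff/μ = 9.3750/11.9 = 0.787815
L = ρ/(1-ρ) = 0.787815/(1-0.787815) = 3.7129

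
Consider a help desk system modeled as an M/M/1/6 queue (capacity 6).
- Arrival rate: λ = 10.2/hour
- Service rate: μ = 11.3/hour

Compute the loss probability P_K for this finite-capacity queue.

ρ = λ/μ = 10.2/11.3 = 0.90265
P₀ = (1-ρ)/(1-ρ^(K+1)) = (1-0.90265)/(1-0.90265^7) = 0.09735/0.5118 = 0.1902
P_K = P₀×ρ^K = 0.1902 × 0.90265^6 = 0.1902 × 0.5409 = 0.1029
Blocking probability = 10.29%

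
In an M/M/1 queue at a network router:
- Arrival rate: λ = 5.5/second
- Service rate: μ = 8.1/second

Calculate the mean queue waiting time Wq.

First, compute utilization: ρ = λ/μ = 5.5/8.1 = 0.6790
For M/M/1: Wq = λ/(μ(μ-λ))
Wq = 5.5/(8.1 × (8.1-5.5))
Wq = 5.5/(8.1 × 2.60)
Wq = 0.2612 seconds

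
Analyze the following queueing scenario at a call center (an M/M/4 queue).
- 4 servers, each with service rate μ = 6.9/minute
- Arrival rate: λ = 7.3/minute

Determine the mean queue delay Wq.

Traffic intensity: ρ = λ/(cμ) = 7.3/(4×6.9) = 0.2645
Since ρ = 0.2645 < 1, system is stable.
Offered load a = λ/μ = cρ = 7.3/6.9 = 1.0580
P₀ = [ Σₙ₌₀^3 aⁿ/n! + a^4/(4!(1-ρ)) ]⁻¹
Σ = a^0/0! + a^1/1! + a^2/2! + a^3/3! = 1.0000 + 1.0580 + 0.55965 + 0.19736 = 2.8150
a^4/(4!(1-ρ)) = 1.2528/(24 × 0.7355) = 0.07097
P₀ = 1/(2.8150 + 0.07097) = 0.3465
Lq = P₀·a^4·ρ / (4!(1-ρ)²) = 0.346505 × 1.25284 × 0.264493 / (24 × 0.540971) = 0.008844
Wq = Lq/λ = 0.0088437/7.3 = 0.001211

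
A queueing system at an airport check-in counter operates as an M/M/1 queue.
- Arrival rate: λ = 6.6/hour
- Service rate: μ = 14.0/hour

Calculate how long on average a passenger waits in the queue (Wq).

First, compute utilization: ρ = λ/μ = 6.6/14.0 = 0.4714
For M/M/1: Wq = λ/(μ(μ-λ))
Wq = 6.6/(14.0 × (14.0-6.6))
Wq = 6.6/(14.0 × 7.40)
Wq = 0.06371 hours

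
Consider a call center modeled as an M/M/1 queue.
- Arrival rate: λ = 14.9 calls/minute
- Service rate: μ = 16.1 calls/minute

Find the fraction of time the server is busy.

Server utilization: ρ = λ/μ
ρ = 14.9/16.1 = 0.9255
The server is busy 92.55% of the time.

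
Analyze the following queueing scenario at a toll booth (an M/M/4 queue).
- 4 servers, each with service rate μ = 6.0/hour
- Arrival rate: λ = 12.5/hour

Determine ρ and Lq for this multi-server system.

Traffic intensity: ρ = λ/(cμ) = 12.5/(4×6.0) = 0.5208
Since ρ = 0.5208 < 1, system is stable.
Offered load a = λ/μ = cρ = 12.5/6.0 = 2.0833
P₀ = [ Σₙ₌₀^3 aⁿ/n! + a^4/(4!(1-ρ)) ]⁻¹
Σ = a^0/0! + a^1/1! + a^2/2! + a^3/3! = 1.00000 + 2.08333 + 2.17014 + 1.50704 = 6.7605
a^4/(4!(1-ρ)) = 18.8380/(24 × 0.47917) = 1.6381
P₀ = 1/(6.7605 + 1.6381) = 0.1191
Lq = P₀·a^4·ρ / (4!(1-ρ)²) = 0.1191 × 18.8380 × 0.5208 / (24 × 0.2296) = 0.2120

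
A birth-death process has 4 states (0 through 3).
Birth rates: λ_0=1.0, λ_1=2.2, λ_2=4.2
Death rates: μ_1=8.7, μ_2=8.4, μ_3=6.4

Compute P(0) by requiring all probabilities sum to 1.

Ratios P(n)/P(0) = (λ₀···λₙ₋₁)/(μ₁···μₙ):
P(1)/P(0) = (1.0)/(8.7) = 0.1149
P(2)/P(0) = (1.0×2.2)/(8.7×8.4) = 0.03010
P(3)/P(0) = (1.0×2.2×4.2)/(8.7×8.4×6.4) = 0.01976

Normalization: ∑ P(n) = 1
P(0) × (1.0000 + 0.1149 + 0.03010 + 0.01976) = 1
P(0) × 1.1648 = 1
P(0) = 1/1.1648 = 0.8585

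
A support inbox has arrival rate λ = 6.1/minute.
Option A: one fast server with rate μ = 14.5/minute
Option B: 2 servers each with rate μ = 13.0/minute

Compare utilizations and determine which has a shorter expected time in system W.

Option A: single server μ = 14.5 (M/M/1)
  ρ_A = 6.1/14.5 = 0.4207
  W_A = 1/(μ-λ) = 1/(14.5-6.1) = 1/8.40 = 0.1190

Option B: 2 servers μ = 13.0 (M/M/2)
  ρ_B = λ/(cμ) = 6.1/(2×13.0) = 0.2346
  Offered load a = λ/μ = cρ = 6.1/13.0 = 0.4692
  P₀ = [ Σₙ₌₀^1 aⁿ/n! + a^2/(2!(1-ρ)) ]⁻¹
  Σ = a^0/0! + a^1/1! = 1.0000 + 0.4692 = 1.4692
  a^2/(2!(1-ρ)) = 0.2202/(2 × 0.7654) = 0.1438
  P₀ = 1/(1.46923 + 0.143835) = 0.6199
  Lq = P₀·a^2·ρ / (2!(1-ρ)²) = 0.6199 × 0.2202 × 0.2346 / (2 × 0.5858) = 0.02733
  Wq_B = Lq/λ = 0.027333/6.1 = 0.004481
  W_B = Wq_B + 1/μ = 0.004481 + 0.07692 = 0.08140

Since W_B = 0.08140 < W_A = 0.1190, Option B (multiple servers) has the shorter time in system.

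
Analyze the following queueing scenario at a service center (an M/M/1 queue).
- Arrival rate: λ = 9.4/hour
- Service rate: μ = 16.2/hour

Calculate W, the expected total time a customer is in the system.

First, compute utilization: ρ = λ/μ = 9.4/16.2 = 0.5802
For M/M/1: W = 1/(μ-λ)
W = 1/(16.2-9.4) = 1/6.80
W = 0.1471 hours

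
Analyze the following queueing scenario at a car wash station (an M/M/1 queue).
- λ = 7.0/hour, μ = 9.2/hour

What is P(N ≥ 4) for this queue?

ρ = λ/μ = 7.0/9.2 = 0.7609
P(N ≥ n) = ρⁿ
P(N ≥ 4) = 0.7609^4
P(N ≥ 4) = 0.3352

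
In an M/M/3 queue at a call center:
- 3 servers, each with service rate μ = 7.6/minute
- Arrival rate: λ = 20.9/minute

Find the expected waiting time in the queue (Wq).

Traffic intensity: ρ = λ/(cμ) = 20.9/(3×7.6) = 0.9167
Since ρ = 0.9167 < 1, system is stable.
Offered load a = λ/μ = cρ = 20.9/7.6 = 2.7500
P₀ = [ Σₙ₌₀^2 aⁿ/n! + a^3/(3!(1-ρ)) ]⁻¹
Σ = a^0/0! + a^1/1! + a^2/2! = 1.0000 + 2.7500 + 3.7812 = 7.5312
a^3/(3!(1-ρ)) = 20.7969/(6 × 0.0833333) = 41.5938
P₀ = 1/(7.5312 + 41.5938) = 0.02036
Lq = P₀·a^3·ρ / (3!(1-ρ)²) = 0.020356 × 20.7969 × 0.91667 / (6 × 0.0069444) = 9.3136
Wq = Lq/λ = 9.3136/20.9 = 0.4456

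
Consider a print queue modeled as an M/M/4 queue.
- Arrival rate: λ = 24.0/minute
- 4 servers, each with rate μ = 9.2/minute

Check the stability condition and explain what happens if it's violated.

Stability requires ρ = λ/(cμ) < 1
ρ = 24.0/(4 × 9.2) = 24.0/36.80 = 0.6522
Since 0.6522 < 1, the system is STABLE.
The servers are busy 65.22% of the time.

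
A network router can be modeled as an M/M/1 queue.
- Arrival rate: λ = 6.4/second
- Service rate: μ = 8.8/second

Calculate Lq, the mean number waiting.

ρ = λ/μ = 6.4/8.8 = 0.7273
For M/M/1: Lq = λ²/(μ(μ-λ))
Lq = 40.96/(8.8 × 2.40)
Lq = 1.9394 packets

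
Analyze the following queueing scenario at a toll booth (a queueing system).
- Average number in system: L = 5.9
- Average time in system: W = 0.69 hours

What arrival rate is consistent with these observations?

Little's Law: L = λW, so λ = L/W
λ = 5.9/0.69 = 8.5507 vehicles/hour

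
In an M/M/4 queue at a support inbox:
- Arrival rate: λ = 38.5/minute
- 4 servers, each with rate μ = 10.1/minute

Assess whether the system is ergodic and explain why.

Stability requires ρ = λ/(cμ) < 1
ρ = 38.5/(4 × 10.1) = 38.5/40.40 = 0.9530
Since 0.9530 < 1, the system is STABLE.
The servers are busy 95.30% of the time.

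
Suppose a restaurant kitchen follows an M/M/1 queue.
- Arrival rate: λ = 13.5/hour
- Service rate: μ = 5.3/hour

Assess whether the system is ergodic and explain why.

Stability requires ρ = λ/(cμ) < 1
ρ = 13.5/(1 × 5.3) = 13.5/5.30 = 2.5472
Since 2.5472 ≥ 1, the system is UNSTABLE.
Queue grows without bound. Need μ > λ = 13.5.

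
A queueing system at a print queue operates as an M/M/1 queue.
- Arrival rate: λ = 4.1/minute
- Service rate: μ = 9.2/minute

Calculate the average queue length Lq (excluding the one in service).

ρ = λ/μ = 4.1/9.2 = 0.4457
For M/M/1: Lq = λ²/(μ(μ-λ))
Lq = 16.81/(9.2 × 5.10)
Lq = 0.3583 jobs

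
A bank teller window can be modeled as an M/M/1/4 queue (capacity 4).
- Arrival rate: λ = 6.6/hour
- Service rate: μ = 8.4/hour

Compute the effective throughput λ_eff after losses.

ρ = λ/μ = 6.6/8.4 = 0.7857
P₀ = (1-ρ)/(1-ρ^(K+1)) = (1-0.7857)/(1-0.7857^5) = 0.2143/0.7006 = 0.3059
P_K = P₀×ρ^K = 0.3059 × 0.7857^4 = 0.3059 × 0.3811 = 0.1166
λ_eff = λ(1-P_K) = 6.6 × (1 - 0.11658) = 6.6 × 0.88342 = 5.8306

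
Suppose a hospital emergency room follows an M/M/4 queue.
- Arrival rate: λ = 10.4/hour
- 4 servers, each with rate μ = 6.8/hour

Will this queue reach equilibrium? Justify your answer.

Stability requires ρ = λ/(cμ) < 1
ρ = 10.4/(4 × 6.8) = 10.4/27.20 = 0.3824
Since 0.3824 < 1, the system is STABLE.
The servers are busy 38.24% of the time.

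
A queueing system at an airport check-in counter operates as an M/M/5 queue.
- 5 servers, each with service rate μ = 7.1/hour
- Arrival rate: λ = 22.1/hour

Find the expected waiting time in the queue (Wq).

Traffic intensity: ρ = λ/(cμ) = 22.1/(5×7.1) = 0.6225
Since ρ = 0.6225 < 1, system is stable.
Offered load a = λ/μ = cρ = 22.1/7.1 = 3.1127
P₀ = [ Σₙ₌₀^4 aⁿ/n! + a^5/(5!(1-ρ)) ]⁻¹
Σ = a^0/0! + a^1/1! + a^2/2! + a^3/3! + a^4/4! = 1.0000 + 3.1127 + 4.8444 + 5.0263 + 3.9113 = 17.8947
a^5/(5!(1-ρ)) = 292.1929/(120 × 0.377465) = 6.4508
P₀ = 1/(17.8947 + 6.4508) = 0.04108
Lq = P₀·a^5·ρ / (5!(1-ρ)²) = 0.04108 × 292.1929 × 0.6225 / (120 × 0.1425) = 0.4370
Wq = Lq/λ = 0.4370/22.1 = 0.01977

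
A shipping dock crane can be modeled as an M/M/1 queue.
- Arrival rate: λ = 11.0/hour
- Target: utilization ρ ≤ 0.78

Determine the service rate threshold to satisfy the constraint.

ρ = λ/μ, so μ = λ/ρ
μ ≥ 11.0/0.78 = 14.1026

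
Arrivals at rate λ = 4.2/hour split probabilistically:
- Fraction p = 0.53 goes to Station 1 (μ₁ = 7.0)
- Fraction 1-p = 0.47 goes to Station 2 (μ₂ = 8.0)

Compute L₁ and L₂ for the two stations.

Effective rates: λ₁ = 4.2×0.53 = 2.226, λ₂ = 4.2×0.47 = 1.974
Station 1: ρ₁ = 2.226/7.0 = 0.3180, L₁ = ρ₁/(1-ρ₁) = 0.3180/(1-0.3180) = 0.4663
Station 2: ρ₂ = 1.974/8.0 = 0.24675, L₂ = ρ₂/(1-ρ₂) = 0.24675/(1-0.24675) = 0.3276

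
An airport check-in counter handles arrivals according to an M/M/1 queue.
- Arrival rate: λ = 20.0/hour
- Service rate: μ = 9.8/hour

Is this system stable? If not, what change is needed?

Stability requires ρ = λ/(cμ) < 1
ρ = 20.0/(1 × 9.8) = 20.0/9.80 = 2.0408
Since 2.0408 ≥ 1, the system is UNSTABLE.
Queue grows without bound. Need μ > λ = 20.0.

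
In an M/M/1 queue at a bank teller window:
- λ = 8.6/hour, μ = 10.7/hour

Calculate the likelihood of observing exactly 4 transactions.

ρ = λ/μ = 8.6/10.7 = 0.8037
P(n) = (1-ρ)ρⁿ
P(4) = (1-0.8037) × 0.8037^4
P(4) = 0.1963 × 0.4172
P(4) = 0.08190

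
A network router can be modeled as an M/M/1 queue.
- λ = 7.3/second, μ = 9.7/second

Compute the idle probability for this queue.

ρ = λ/μ = 7.3/9.7 = 0.7526
P(0) = 1 - ρ = 1 - 0.7526 = 0.2474
The server is idle 24.74% of the time.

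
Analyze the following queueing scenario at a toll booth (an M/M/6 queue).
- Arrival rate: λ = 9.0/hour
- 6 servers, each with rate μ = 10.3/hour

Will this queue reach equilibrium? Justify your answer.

Stability requires ρ = λ/(cμ) < 1
ρ = 9.0/(6 × 10.3) = 9.0/61.80 = 0.1456
Since 0.1456 < 1, the system is STABLE.
The servers are busy 14.56% of the time.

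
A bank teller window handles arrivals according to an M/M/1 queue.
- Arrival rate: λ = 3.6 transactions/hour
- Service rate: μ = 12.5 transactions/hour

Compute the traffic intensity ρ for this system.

Server utilization: ρ = λ/μ
ρ = 3.6/12.5 = 0.2880
The server is busy 28.80% of the time.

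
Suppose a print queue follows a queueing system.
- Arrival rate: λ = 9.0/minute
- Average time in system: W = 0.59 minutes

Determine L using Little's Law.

Little's Law: L = λW
L = 9.0 × 0.59 = 5.3100 jobs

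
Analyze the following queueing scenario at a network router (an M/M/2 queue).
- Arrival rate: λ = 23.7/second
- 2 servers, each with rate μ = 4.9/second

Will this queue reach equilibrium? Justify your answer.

Stability requires ρ = λ/(cμ) < 1
ρ = 23.7/(2 × 4.9) = 23.7/9.80 = 2.4184
Since 2.4184 ≥ 1, the system is UNSTABLE.
Need c > λ/μ = 23.7/4.9 = 4.84.
Minimum servers needed: c = 5.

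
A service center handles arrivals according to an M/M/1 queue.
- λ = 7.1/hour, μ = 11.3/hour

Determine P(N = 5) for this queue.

ρ = λ/μ = 7.1/11.3 = 0.62832
P(n) = (1-ρ)ρⁿ
P(5) = (1-0.62832) × 0.62832^5
P(5) = 0.3717 × 0.09793
P(5) = 0.03640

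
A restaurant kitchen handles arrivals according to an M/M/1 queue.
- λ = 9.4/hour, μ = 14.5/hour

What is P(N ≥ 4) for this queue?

ρ = λ/μ = 9.4/14.5 = 0.6483
P(N ≥ n) = ρⁿ
P(N ≥ 4) = 0.6483^4
P(N ≥ 4) = 0.1766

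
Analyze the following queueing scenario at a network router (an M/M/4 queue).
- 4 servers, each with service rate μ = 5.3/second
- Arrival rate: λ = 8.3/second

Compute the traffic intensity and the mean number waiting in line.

Traffic intensity: ρ = λ/(cμ) = 8.3/(4×5.3) = 0.3915
Since ρ = 0.3915 < 1, system is stable.
Offered load a = λ/μ = cρ = 8.3/5.3 = 1.5660
P₀ = [ Σₙ₌₀^3 aⁿ/n! + a^4/(4!(1-ρ)) ]⁻¹
Σ = a^0/0! + a^1/1! + a^2/2! + a^3/3! = 1.00000 + 1.56604 + 1.22624 + 0.640111 = 4.4324
a^4/(4!(1-ρ)) = 6.0146/(24 × 0.60849) = 0.4119
P₀ = 1/(4.4324 + 0.4119) = 0.2064
Lq = P₀·a^4·ρ / (4!(1-ρ)²) = 0.20643 × 6.0146 × 0.39151 / (24 × 0.37026) = 0.05470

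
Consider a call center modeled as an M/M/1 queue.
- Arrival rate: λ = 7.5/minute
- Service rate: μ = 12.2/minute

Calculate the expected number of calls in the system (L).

ρ = λ/μ = 7.5/12.2 = 0.6148
For M/M/1: L = λ/(μ-λ)
L = 7.5/(12.2-7.5) = 7.5/4.70
L = 1.5957 calls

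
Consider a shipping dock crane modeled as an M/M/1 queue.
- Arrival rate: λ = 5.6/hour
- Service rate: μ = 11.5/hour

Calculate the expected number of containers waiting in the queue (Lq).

ρ = λ/μ = 5.6/11.5 = 0.4870
For M/M/1: Lq = λ²/(μ(μ-λ))
Lq = 31.36/(11.5 × 5.90)
Lq = 0.4622 containers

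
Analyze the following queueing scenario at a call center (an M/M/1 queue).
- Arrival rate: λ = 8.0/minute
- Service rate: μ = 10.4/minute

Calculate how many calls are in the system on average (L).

ρ = λ/μ = 8.0/10.4 = 0.7692
For M/M/1: L = λ/(μ-λ)
L = 8.0/(10.4-8.0) = 8.0/2.40
L = 3.3333 calls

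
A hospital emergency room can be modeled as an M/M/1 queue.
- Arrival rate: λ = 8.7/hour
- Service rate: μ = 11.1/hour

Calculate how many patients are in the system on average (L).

ρ = λ/μ = 8.7/11.1 = 0.7838
For M/M/1: L = λ/(μ-λ)
L = 8.7/(11.1-8.7) = 8.7/2.40
L = 3.6250 patients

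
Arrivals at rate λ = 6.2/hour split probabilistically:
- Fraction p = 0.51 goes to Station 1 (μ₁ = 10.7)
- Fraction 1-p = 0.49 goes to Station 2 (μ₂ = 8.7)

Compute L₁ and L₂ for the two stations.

Effective rates: λ₁ = 6.2×0.51 = 3.162, λ₂ = 6.2×0.49 = 3.038
Station 1: ρ₁ = 3.162/10.7 = 0.29551, L₁ = ρ₁/(1-ρ₁) = 0.29551/(1-0.29551) = 0.4195
Station 2: ρ₂ = 3.038/8.7 = 0.3492, L₂ = ρ₂/(1-ρ₂) = 0.3492/(1-0.3492) = 0.5366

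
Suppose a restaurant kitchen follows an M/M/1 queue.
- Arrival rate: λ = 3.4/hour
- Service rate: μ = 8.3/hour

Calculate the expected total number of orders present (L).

ρ = λ/μ = 3.4/8.3 = 0.4096
For M/M/1: L = λ/(μ-λ)
L = 3.4/(8.3-3.4) = 3.4/4.90
L = 0.6939 orders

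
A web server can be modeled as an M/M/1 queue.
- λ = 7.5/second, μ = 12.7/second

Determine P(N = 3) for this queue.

ρ = λ/μ = 7.5/12.7 = 0.59055
P(n) = (1-ρ)ρⁿ
P(3) = (1-0.59055) × 0.59055^3
P(3) = 0.40945 × 0.20595
P(3) = 0.08433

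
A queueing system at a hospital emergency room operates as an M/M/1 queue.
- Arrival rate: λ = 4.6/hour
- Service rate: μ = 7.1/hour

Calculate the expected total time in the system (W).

First, compute utilization: ρ = λ/μ = 4.6/7.1 = 0.6479
For M/M/1: W = 1/(μ-λ)
W = 1/(7.1-4.6) = 1/2.50
W = 0.4000 hours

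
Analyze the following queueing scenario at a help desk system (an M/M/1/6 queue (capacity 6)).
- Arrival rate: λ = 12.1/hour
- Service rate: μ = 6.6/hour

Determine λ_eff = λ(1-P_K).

ρ = λ/μ = 12.1/6.6 = 1.8333
P₀ = (1-ρ)/(1-ρ^(K+1)) = (1-1.8333)/(1-1.8333^7) = -0.8333/-68.6041 = 0.01215
P_K = P₀×ρ^K = 0.012147 × 1.8333^6 = 0.012147 × 37.9666 = 0.4612
λ_eff = λ(1-P_K) = 12.1 × (1 - 0.46117) = 12.1 × 0.53883 = 6.5198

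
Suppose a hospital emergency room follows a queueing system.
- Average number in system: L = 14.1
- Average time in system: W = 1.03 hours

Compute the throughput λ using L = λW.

Little's Law: L = λW, so λ = L/W
λ = 14.1/1.03 = 13.6893 patients/hour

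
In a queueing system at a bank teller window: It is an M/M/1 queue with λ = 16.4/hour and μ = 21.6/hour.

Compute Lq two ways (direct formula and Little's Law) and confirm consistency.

Method 1 (direct): Lq = λ²/(μ(μ-λ)) = 268.96/(21.6 × 5.20) = 2.3946

Method 2 (Little's Law):
W = 1/(μ-λ) = 1/5.20 = 0.19231
Wq = W - 1/μ = 0.19231 - 0.046296 = 0.14601
Lq = λWq = 16.4 × 0.14601 = 2.3946 ✔ (matches Method 1)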